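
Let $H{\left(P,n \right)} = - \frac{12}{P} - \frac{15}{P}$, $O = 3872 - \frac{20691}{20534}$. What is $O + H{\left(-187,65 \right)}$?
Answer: $\frac{14864615377}{3839858} \approx 3871.1$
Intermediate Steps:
$O = \frac{79486957}{20534}$ ($O = 3872 - \frac{20691}{20534} = \frac{79486957}{20534} \approx 3871.0$)
$H{\left(P,n \right)} = - \frac{27}{P}$
$O + H{\left(-187,65 \right)} = \frac{79486957}{20534} - \frac{27}{-187} = \frac{79486957}{20534} - - \frac{27}{187} = \frac{79486957}{20534} + \frac{27}{187} = \frac{14864615377}{3839858}$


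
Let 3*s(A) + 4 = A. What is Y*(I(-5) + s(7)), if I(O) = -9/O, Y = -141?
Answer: -1974/5 ≈ -394.80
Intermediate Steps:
s(A) = -4/3 + A/3
Y*(I(-5) + s(7)) = -141*(-9/(-5) + (-4/3 + (⅓)*7)) = -141*(-9*(-⅕) + (-4/3 + 7/3)) = -141*(9/5 + 1) = -141*14/5 = -1974/5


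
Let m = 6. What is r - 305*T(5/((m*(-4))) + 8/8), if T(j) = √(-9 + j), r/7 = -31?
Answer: -217 - 305*I*√1182/12 ≈ -217.0 - 873.83*I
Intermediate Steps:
r = -217 (r = 7*(-31) = -217)
r - 305*T(5/((m*(-4))) + 8/8) = -217 - 305*√(-9 + (5/((6*(-4))) + 8/8)) = -217 - 305*√(-9 + (5/(-24) + 8*(⅛))) = -217 - 305*√(-9 + (5*(-1/24) + 1)) = -217 - 305*√(-9 + (-5/24 + 1)) = -217 - 305*√(-9 + 19/24) = -217 - 305*I*√1182/12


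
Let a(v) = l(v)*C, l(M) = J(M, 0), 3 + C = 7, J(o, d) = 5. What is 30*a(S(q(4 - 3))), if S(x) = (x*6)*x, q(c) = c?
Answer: 600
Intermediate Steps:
C = 4 (C = -3 + 7 = 4)
l(M) = 5
S(x) = 6*x² (S(x) = (6*x)*x = 6*x²)
a(v) = 20 (a(v) = 5*4 = 20)
30*a(S(q(4 - 3))) = 30*20 = 600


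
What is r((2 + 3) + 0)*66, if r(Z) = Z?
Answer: 330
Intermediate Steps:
r((2 + 3) + 0)*66 = ((2 + 3) + 0)*66 = (5 + 0)*66 = 5*66 = 330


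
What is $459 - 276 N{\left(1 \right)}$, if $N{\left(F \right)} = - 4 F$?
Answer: $1563$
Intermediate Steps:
$459 - 276 N{\left(1 \right)} = 459 - 276 \left(\left(-4\right) 1\right) = 459 - -1104 = 459 + 1104 = 1563$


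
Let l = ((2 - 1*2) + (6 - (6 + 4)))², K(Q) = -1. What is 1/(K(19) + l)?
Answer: 1/15 ≈ 0.066667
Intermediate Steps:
l = 16 (l = ((2 - 2) + (6 - 1*10))² = (0 + (6 - 10))² = (0 - 4)² = (-4)² = 16)
1/(K(19) + l) = 1/(-1 + 16) = 1/15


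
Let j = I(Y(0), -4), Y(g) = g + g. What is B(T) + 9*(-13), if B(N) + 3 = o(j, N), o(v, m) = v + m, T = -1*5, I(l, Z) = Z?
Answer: -129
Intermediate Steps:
Y(g) = 2*g
T = -5
j = -4
o(v, m) = m + v
B(N) = -7 + N (B(N) = -3 + (N - 4) = -3 + (-4 + N) = -7 + N)
B(T) + 9*(-13) = (-7 - 5) + 9*(-13) = -12 - 117 = -129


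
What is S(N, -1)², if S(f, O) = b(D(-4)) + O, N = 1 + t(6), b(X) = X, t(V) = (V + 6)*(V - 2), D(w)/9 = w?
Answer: 1369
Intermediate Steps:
D(w) = 9*w
t(V) = (-2 + V)*(6 + V) (t(V) = (6 + V)*(-2 + V) = (-2 + V)*(6 + V))
N = 49 (N = 1 + (-12 + 6² + 4*6) = 1 + (-12 + 36 + 24) = 1 + 48 = 49)
S(f, O) = -36 + O (S(f, O) = 9*(-4) + O = -36 + O)
S(N, -1)² = (-36 - 1)² = (-37)² = 1369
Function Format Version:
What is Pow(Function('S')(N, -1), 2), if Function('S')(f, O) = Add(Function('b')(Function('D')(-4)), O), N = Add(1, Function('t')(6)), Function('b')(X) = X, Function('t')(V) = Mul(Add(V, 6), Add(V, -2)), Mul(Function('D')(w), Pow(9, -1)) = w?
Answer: 1369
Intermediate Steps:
Function('D')(w) = Mul(9, w)
Function('t')(V) = Mul(Add(-2, V), Add(6, V)) (Function('t')(V) = Mul(Add(6, V), Add(-2, V)) = Mul(Add(-2, V), Add(6, V)))
N = 49 (N = Add(1, Add(-12, Pow(6, 2), Mul(4, 6))) = Add(1, Add(-12, 36, 24)) = Add(1, 48) = 49)
Function('S')(f, O) = Add(-36, O) (Function('S')(f, O) = Add(Mul(9, -4), O) = Add(-36, O))
Pow(Function('S')(N, -1), 2) = Pow(Add(-36, -1), 2) = Pow(-37, 2) = 1369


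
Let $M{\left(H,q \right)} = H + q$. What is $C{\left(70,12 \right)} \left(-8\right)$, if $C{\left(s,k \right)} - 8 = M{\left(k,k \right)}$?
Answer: $-256$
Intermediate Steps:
$C{\left(s,k \right)} = 8 + 2 k$ ($C{\left(s,k \right)} = 8 + \left(k + k\right) = 8 + 2 k$)
$C{\left(70,12 \right)} \left(-8\right) = \left(8 + 2 \cdot 12\right) \left(-8\right) = \left(8 + 24\right) \left(-8\right) = 32 \left(-8\right) = -256$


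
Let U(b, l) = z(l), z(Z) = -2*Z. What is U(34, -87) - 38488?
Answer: -38314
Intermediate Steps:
U(b, l) = -2*l
U(34, -87) - 38488 = -2*(-87) - 38488 = 174 - 38488 = -38314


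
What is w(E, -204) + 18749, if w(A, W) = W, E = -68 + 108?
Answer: 18545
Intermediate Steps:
E = 40
w(E, -204) + 18749 = -204 + 18749 = 18545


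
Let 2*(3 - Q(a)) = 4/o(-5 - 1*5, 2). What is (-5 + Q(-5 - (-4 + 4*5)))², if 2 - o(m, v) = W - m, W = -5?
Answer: 16/9 ≈ 1.7778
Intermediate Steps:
o(m, v) = 7 + m (o(m, v) = 2 - (-5 - m) = 2 + (5 + m) = 7 + m)
Q(a) = 11/3 (Q(a) = 3 - 2/(7 + (-5 - 1*5)) = 3 - 2/(7 + (-5 - 5)) = 3 - 2/(7 - 10) = 3 - 2/(-3) = 3 - 2*(-1)/3 = 3 - ½*(-4/3) = 3 + ⅔ = 11/3)
(-5 + Q(-5 - (-4 + 4*5)))² = (-5 + 11/3)² = (-4/3)² = 16/9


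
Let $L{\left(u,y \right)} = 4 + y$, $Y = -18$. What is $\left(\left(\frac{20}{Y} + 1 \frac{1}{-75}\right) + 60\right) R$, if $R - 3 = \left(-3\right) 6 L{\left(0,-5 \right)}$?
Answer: $\frac{92729}{75} \approx 1236.4$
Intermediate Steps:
$R = 21$ ($R = 3 + \left(-3\right) 6 \left(4 - 5\right) = 3 - -18 = 3 + 18 = 21$)
$\left(\left(\frac{20}{Y} + 1 \frac{1}{-75}\right) + 60\right) R = \left(\left(\frac{20}{-18} + 1 \frac{1}{-75}\right) + 60\right) 21 = \left(\left(20 \left(- \frac{1}{18}\right) + 1 \left(- \frac{1}{75}\right)\right) + 60\right) 21 = \left(\left(- \frac{10}{9} - \frac{1}{75}\right) + 60\right) 21 = \left(- \frac{253}{225} + 60\right) 21 = \frac{13247}{225} \cdot 21 = \frac{92729}{75}$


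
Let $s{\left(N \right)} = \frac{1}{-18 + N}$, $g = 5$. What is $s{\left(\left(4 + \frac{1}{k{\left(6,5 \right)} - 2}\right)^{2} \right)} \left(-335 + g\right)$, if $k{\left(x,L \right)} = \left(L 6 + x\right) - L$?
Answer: $\frac{92510}{483} \approx 191.53$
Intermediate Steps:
$k{\left(x,L \right)} = x + 5 L$ ($k{\left(x,L \right)} = \left(6 L + x\right) - L = \left(x + 6 L\right) - L = x + 5 L$)
$s{\left(\left(4 + \frac{1}{k{\left(6,5 \right)} - 2}\right)^{2} \right)} \left(-335 + g\right) = \frac{-335 + 5}{-18 + \left(4 + \frac{1}{\left(6 + 5 \cdot 5\right) - 2}\right)^{2}} = \frac{1}{-18 + \left(4 + \frac{1}{\left(6 + 25\right) - 2}\right)^{2}} \left(-330\right) = \frac{1}{-18 + \left(4 + \frac{1}{31 - 2}\right)^{2}} \left(-330\right) = \frac{1}{-18 + \left(4 + \frac{1}{29}\right)^{2}} \left(-330\right) = \frac{1}{-18 + \left(\frac{117}{29}\right)^{2}} \left(-330\right) = \frac{1}{-18 + \frac{13689}{841}} \left(-330\right) = \frac{1}{- \frac{1449}{841}} \left(-330\right) = \left(- \frac{841}{1449}\right) \left(-330\right) = \frac{92510}{483}$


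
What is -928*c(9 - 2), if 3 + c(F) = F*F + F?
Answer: -49184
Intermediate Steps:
c(F) = -3 + F + F² (c(F) = -3 + (F*F + F) = -3 + (F² + F) = -3 + (F + F²) = -3 + F + F²)
-928*c(9 - 2) = -928*(-3 + (9 - 2) + (9 - 2)²) = -928*(-3 + 7 + 7²) = -928*(-3 + 7 + 49) = -928*53 = -49184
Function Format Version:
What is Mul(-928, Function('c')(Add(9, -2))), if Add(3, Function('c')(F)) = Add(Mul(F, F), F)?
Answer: -49184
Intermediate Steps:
Function('c')(F) = Add(-3, F, Pow(F, 2)) (Function('c')(F) = Add(-3, Add(Mul(F, F), F)) = Add(-3, Add(Pow(F, 2), F)) = Add(-3, Add(F, Pow(F, 2))) = Add(-3, F, Pow(F, 2)))
Mul(-928, Function('c')(Add(9, -2))) = Mul(-928, Add(-3, Add(9, -2), Pow(Add(9, -2), 2))) = Mul(-928, Add(-3, 7, Pow(7, 2))) = Mul(-928, Add(-3, 7, 49)) = Mul(-928, 53) = -49184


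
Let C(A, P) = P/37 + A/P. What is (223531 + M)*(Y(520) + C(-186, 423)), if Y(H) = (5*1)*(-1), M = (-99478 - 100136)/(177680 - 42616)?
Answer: 117985612673960/88078611 ≈ 1.3395e+6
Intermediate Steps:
M = -99807/67532 (M = -199614/135064 = -199614*1/135064 = -99807/67532 ≈ -1.4779)
Y(H) = -5 (Y(H) = 5*(-1) = -5)
C(A, P) = P/37 + A/P (C(A, P) = P*(1/37) + A/P = P/37 + A/P)
(223531 + M)*(Y(520) + C(-186, 423)) = (223531 - 99807/67532)*(-5 + ((1/37)*423 - 186/423)) = 15095395685*(-5 + (423/37 - 186*1/423))/67532 = 15095395685*(-5 + (423/37 - 62/141))/67532 = 15095395685*(-5 + 57349/5217)/67532 = (15095395685/67532)*(31264/5217) = 117985612673960/88078611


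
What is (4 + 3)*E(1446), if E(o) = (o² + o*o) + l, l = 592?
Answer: 29276968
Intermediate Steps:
E(o) = 592 + 2*o² (E(o) = (o² + o*o) + 592 = (o² + o²) + 592 = 2*o² + 592 = 592 + 2*o²)
(4 + 3)*E(1446) = (4 + 3)*(592 + 2*1446²) = 7*(592 + 2*2090916) = 7*(592 + 4181832) = 7*4182424 = 29276968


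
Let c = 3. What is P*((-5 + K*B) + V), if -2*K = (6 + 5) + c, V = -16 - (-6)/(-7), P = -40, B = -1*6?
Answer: -5640/7 ≈ -805.71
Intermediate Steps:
B = -6
V = -118/7 (V = -16 - (-6)*(-1)/7 = -16 - 1*6/7 = -16 - 6/7 = -118/7 ≈ -16.857)
K = -7 (K = -((6 + 5) + 3)/2 = -(11 + 3)/2 = -1/2*14 = -7)
P*((-5 + K*B) + V) = -40*((-5 - 7*(-6)) - 118/7) = -40*((-5 + 42) - 118/7) = -40*(37 - 118/7) = -40*141/7 = -5640/7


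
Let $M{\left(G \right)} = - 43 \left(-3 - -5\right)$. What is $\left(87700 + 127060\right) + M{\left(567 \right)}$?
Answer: $214674$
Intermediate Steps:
$M{\left(G \right)} = -86$ ($M{\left(G \right)} = - 43 \left(-3 + 5\right) = \left(-43\right) 2 = -86$)
$\left(87700 + 127060\right) + M{\left(567 \right)} = \left(87700 + 127060\right) - 86 = 214760 - 86 = 214674$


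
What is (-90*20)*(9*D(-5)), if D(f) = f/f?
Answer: -16200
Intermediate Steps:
D(f) = 1
(-90*20)*(9*D(-5)) = (-90*20)*(9*1) = -1800*9 = -16200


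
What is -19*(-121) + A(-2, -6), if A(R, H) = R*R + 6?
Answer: 2309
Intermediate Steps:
A(R, H) = 6 + R² (A(R, H) = R² + 6 = 6 + R²)
-19*(-121) + A(-2, -6) = -19*(-121) + (6 + (-2)²) = 2299 + (6 + 4) = 2299 + 10 = 2309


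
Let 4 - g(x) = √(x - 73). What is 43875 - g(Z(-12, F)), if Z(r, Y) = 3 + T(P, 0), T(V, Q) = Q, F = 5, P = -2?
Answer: 43871 + I*√70 ≈ 43871.0 + 8.3666*I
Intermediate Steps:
Z(r, Y) = 3 (Z(r, Y) = 3 + 0 = 3)
g(x) = 4 - √(-73 + x) (g(x) = 4 - √(x - 73) = 4 - √(-73 + x))
43875 - g(Z(-12, F)) = 43875 - (4 - √(-73 + 3)) = 43875 - (4 - √(-70)) = 43875 - (4 - I*√70) = 43875 + (-4 + I*√70) = 43871 + I*√70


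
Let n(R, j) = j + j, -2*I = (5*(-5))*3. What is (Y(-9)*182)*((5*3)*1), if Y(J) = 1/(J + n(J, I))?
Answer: 455/11 ≈ 41.364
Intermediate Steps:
I = 75/2 (I = -5*(-5)*3/2 = -(-25)*3/2 = -½*(-75) = 75/2 ≈ 37.500)
n(R, j) = 2*j
Y(J) = 1/(75 + J) (Y(J) = 1/(J + 2*(75/2)) = 1/(J + 75) = 1/(75 + J))
(Y(-9)*182)*((5*3)*1) = (182/(75 - 9))*((5*3)*1) = (182/66)*(15*1) = ((1/66)*182)*15 = (91/33)*15 = 455/11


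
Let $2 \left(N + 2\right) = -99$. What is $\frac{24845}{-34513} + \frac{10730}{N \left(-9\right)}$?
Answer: $\frac{717617665}{31993551} \approx 22.43$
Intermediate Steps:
$N = - \frac{103}{2}$ ($N = -2 + \frac{1}{2} \left(-99\right) = -2 - \frac{99}{2} = - \frac{103}{2} \approx -51.5$)
$\frac{24845}{-34513} + \frac{10730}{N \left(-9\right)} = \frac{24845}{-34513} + \frac{10730}{\left(- \frac{103}{2}\right) \left(-9\right)} = 24845 \left(- \frac{1}{34513}\right) + \frac{10730}{\frac{927}{2}} = - \frac{24845}{34513} + 10730 \cdot \frac{2}{927} = - \frac{24845}{34513} + \frac{21460}{927} = \frac{717617665}{31993551}$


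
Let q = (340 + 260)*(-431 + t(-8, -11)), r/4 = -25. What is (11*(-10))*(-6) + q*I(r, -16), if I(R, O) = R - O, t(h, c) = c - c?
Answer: 21723060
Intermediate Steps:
t(h, c) = 0
r = -100 (r = 4*(-25) = -100)
q = -258600 (q = (340 + 260)*(-431 + 0) = 600*(-431) = -258600)
(11*(-10))*(-6) + q*I(r, -16) = (11*(-10))*(-6) - 258600*(-100 - 1*(-16)) = -110*(-6) - 258600*(-100 + 16) = 660 - 258600*(-84) = 660 + 21722400 = 21723060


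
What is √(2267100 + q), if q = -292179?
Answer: √1974921 ≈ 1405.3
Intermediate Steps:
√(2267100 + q) = √(2267100 - 292179) = √1974921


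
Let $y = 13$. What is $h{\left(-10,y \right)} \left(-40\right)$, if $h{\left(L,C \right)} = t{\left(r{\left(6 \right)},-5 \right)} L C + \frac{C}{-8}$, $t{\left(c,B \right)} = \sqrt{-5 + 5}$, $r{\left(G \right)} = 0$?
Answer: $65$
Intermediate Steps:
$t{\left(c,B \right)} = 0$ ($t{\left(c,B \right)} = \sqrt{0} = 0$)
$h{\left(L,C \right)} = - \frac{C}{8}$ ($h{\left(L,C \right)} = 0 L C + \frac{C}{-8} = 0 C + C \left(- \frac{1}{8}\right) = 0 - \frac{C}{8} = - \frac{C}{8}$)
$h{\left(-10,y \right)} \left(-40\right) = \left(- \frac{1}{8}\right) 13 \left(-40\right) = \left(- \frac{13}{8}\right) \left(-40\right) = 65$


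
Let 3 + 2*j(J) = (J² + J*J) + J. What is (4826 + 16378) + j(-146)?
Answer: 84891/2 ≈ 42446.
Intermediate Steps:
j(J) = -3/2 + J² + J/2 (j(J) = -3/2 + ((J² + J*J) + J)/2 = -3/2 + ((J² + J²) + J)/2 = -3/2 + (2*J² + J)/2 = -3/2 + (J + 2*J²)/2 = -3/2 + (J² + J/2) = -3/2 + J² + J/2)
(4826 + 16378) + j(-146) = (4826 + 16378) + (-3/2 + (-146)² + (½)*(-146)) = 21204 + (-3/2 + 21316 - 73) = 21204 + 42483/2 = 84891/2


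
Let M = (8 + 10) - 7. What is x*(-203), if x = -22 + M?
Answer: 2233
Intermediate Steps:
M = 11 (M = 18 - 7 = 11)
x = -11 (x = -22 + 11 = -11)
x*(-203) = -11*(-203) = 2233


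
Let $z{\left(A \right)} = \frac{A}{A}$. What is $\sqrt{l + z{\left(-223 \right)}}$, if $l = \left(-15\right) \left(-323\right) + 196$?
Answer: $\sqrt{5042} \approx 71.007$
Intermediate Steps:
$z{\left(A \right)} = 1$
$l = 5041$ ($l = 4845 + 196 = 5041$)
$\sqrt{l + z{\left(-223 \right)}} = \sqrt{5041 + 1} = \sqrt{5042}$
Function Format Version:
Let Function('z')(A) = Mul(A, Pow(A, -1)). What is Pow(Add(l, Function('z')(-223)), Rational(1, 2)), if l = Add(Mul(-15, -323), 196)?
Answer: Pow(5042, Rational(1, 2)) ≈ 71.007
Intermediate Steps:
Function('z')(A) = 1
l = 5041 (l = Add(4845, 196) = 5041)
Pow(Add(l, Function('z')(-223)), Rational(1, 2)) = Pow(Add(5041, 1), Rational(1, 2)) = Pow(5042, Rational(1, 2))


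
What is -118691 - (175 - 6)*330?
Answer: -174461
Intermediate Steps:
-118691 - (175 - 6)*330 = -118691 - 169*330 = -118691 - 1*55770 = -118691 - 55770 = -174461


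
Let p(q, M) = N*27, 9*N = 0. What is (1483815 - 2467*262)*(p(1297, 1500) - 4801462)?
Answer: -4021037167982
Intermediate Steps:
N = 0 (N = (⅑)*0 = 0)
p(q, M) = 0 (p(q, M) = 0*27 = 0)
(1483815 - 2467*262)*(p(1297, 1500) - 4801462) = (1483815 - 2467*262)*(0 - 4801462) = (1483815 - 646354)*(-4801462) = 837461*(-4801462) = -4021037167982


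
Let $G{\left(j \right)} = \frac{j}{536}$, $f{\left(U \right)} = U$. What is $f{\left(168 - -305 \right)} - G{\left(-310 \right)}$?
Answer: $\frac{126919}{268} \approx 473.58$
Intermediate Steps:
$G{\left(j \right)} = \frac{j}{536}$ ($G{\left(j \right)} = j \frac{1}{536} = \frac{j}{536}$)
$f{\left(168 - -305 \right)} - G{\left(-310 \right)} = \left(168 - -305\right) - \frac{1}{536} \left(-310\right) = \left(168 + 305\right) - - \frac{155}{268} = 473 + \frac{155}{268} = \frac{126919}{268}$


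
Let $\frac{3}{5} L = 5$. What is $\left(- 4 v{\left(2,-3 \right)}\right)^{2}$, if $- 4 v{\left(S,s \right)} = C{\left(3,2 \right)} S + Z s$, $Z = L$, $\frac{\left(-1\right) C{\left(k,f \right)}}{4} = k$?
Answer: $2401$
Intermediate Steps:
$L = \frac{25}{3}$ ($L = \frac{5}{3} \cdot 5 = \frac{25}{3} \approx 8.3333$)
$C{\left(k,f \right)} = - 4 k$
$Z = \frac{25}{3} \approx 8.3333$
$v{\left(S,s \right)} = 3 S - \frac{25 s}{12}$ ($v{\left(S,s \right)} = - \frac{\left(-4\right) 3 S + \frac{25 s}{3}}{4} = - \frac{- 12 S + \frac{25 s}{3}}{4} = 3 S - \frac{25 s}{12}$)
$\left(- 4 v{\left(2,-3 \right)}\right)^{2} = \left(- 4 \left(3 \cdot 2 - - \frac{25}{4}\right)\right)^{2} = \left(- 4 \left(6 + \frac{25}{4}\right)\right)^{2} = \left(\left(-4\right) \frac{49}{4}\right)^{2} = \left(-49\right)^{2} = 2401$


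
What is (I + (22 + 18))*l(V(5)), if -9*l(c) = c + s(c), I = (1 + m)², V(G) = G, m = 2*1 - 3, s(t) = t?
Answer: -400/9 ≈ -44.444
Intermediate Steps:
m = -1 (m = 2 - 3 = -1)
I = 0 (I = (1 - 1)² = 0² = 0)
l(c) = -2*c/9 (l(c) = -(c + c)/9 = -2*c/9)
(I + (22 + 18))*l(V(5)) = (0 + (22 + 18))*(-2/9*5) = (0 + 40)*(-10/9) = 40*(-10/9) = -400/9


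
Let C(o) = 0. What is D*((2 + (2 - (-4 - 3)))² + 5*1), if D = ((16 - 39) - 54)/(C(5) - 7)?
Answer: 1386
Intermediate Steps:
D = 11 (D = ((16 - 39) - 54)/(0 - 7) = (-23 - 54)/(-7) = -77*(-⅐) = 11)
D*((2 + (2 - (-4 - 3)))² + 5*1) = 11*((2 + (2 - (-4 - 3)))² + 5*1) = 11*((2 + (2 - 1*(-7)))² + 5) = 11*((2 + (2 + 7))² + 5) = 11*((2 + 9)² + 5) = 11*(11² + 5) = 11*(121 + 5) = 11*126 = 1386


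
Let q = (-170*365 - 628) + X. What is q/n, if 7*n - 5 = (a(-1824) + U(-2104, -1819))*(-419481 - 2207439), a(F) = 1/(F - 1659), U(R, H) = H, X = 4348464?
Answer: 1658599182/264175501225 ≈ 0.0062784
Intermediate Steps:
a(F) = 1/(-1659 + F)
n = 264175501225/387 (n = 5/7 + ((1/(-1659 - 1824) - 1819)*(-419481 - 2207439))/7 = 5/7 + ((1/(-3483) - 1819)*(-2626920))/7 = 5/7 + ((-1/3483 - 1819)*(-2626920))/7 = 5/7 + (-6335578/3483*(-2626920))/7 = 5/7 + (1/7)*(1849228506640/387) = 5/7 + 1849228506640/2709 = 264175501225/387 ≈ 6.8262e+8)
q = 4285786 (q = (-170*365 - 628) + 4348464 = (-62050 - 628) + 4348464 = -62678 + 4348464 = 4285786)
q/n = 4285786/(264175501225/387) = 4285786*(387/264175501225) = 1658599182/264175501225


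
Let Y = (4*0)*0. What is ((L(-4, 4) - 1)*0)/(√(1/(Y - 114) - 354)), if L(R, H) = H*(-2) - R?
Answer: 0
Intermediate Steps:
Y = 0 (Y = 0*0 = 0)
L(R, H) = -R - 2*H (L(R, H) = -2*H - R = -R - 2*H)
((L(-4, 4) - 1)*0)/(√(1/(Y - 114) - 354)) = (((-1*(-4) - 2*4) - 1)*0)/(√(1/(0 - 114) - 354)) = (((4 - 8) - 1)*0)/(√(1/(-114) - 354)) = ((-4 - 1)*0)/(√(-1/114 - 354)) = (-5*0)/(√(-40357/114)) = 0/((I*√4600698/114)) = 0*(-I*√4600698/40357) = 0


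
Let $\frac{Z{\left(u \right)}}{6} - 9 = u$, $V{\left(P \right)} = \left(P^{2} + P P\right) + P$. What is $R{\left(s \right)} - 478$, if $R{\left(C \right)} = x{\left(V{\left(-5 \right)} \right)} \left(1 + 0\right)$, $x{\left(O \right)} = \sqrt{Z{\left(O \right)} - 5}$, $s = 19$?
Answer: $-478 + \sqrt{319} \approx -460.14$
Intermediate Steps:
$V{\left(P \right)} = P + 2 P^{2}$ ($V{\left(P \right)} = \left(P^{2} + P^{2}\right) + P = 2 P^{2} + P = P + 2 P^{2}$)
$Z{\left(u \right)} = 54 + 6 u$
$x{\left(O \right)} = \sqrt{49 + 6 O}$ ($x{\left(O \right)} = \sqrt{\left(54 + 6 O\right) - 5} = \sqrt{49 + 6 O}$)
$R{\left(C \right)} = \sqrt{319}$ ($R{\left(C \right)} = \sqrt{49 + 6 \left(- 5 \left(1 + 2 \left(-5\right)\right)\right)} \left(1 + 0\right) = \sqrt{49 + 6 \left(- 5 \left(1 - 10\right)\right)} 1 = \sqrt{49 + 6 \left(\left(-5\right) \left(-9\right)\right)} 1 = \sqrt{49 + 6 \cdot 45} \cdot 1 = \sqrt{49 + 270} \cdot 1 = \sqrt{319} \cdot 1 = \sqrt{319}$)
$R{\left(s \right)} - 478 = \sqrt{319} - 478 = -478 + \sqrt{319}$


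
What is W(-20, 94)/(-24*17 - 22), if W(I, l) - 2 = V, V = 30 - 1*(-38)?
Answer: -7/43 ≈ -0.16279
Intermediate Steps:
V = 68 (V = 30 + 38 = 68)
W(I, l) = 70 (W(I, l) = 2 + 68 = 70)
W(-20, 94)/(-24*17 - 22) = 70/(-24*17 - 22) = 70/(-408 - 22) = 70/(-430) = 70*(-1/430) = -7/43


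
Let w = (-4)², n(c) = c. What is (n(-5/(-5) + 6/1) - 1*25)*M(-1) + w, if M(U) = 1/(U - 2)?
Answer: 22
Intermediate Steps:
M(U) = 1/(-2 + U)
w = 16
(n(-5/(-5) + 6/1) - 1*25)*M(-1) + w = ((-5/(-5) + 6/1) - 1*25)/(-2 - 1) + 16 = ((-5*(-⅕) + 6*1) - 25)/(-3) + 16 = ((1 + 6) - 25)*(-⅓) + 16 = (7 - 25)*(-⅓) + 16 = -18*(-⅓) + 16 = 6 + 16 = 22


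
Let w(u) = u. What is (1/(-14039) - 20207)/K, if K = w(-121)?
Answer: 283686074/1698719 ≈ 167.00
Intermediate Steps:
K = -121
(1/(-14039) - 20207)/K = (1/(-14039) - 20207)/(-121) = (-1/14039 - 20207)*(-1/121) = -283686074/14039*(-1/121) = 283686074/1698719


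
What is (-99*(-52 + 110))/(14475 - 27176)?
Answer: 5742/12701 ≈ 0.45209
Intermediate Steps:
(-99*(-52 + 110))/(14475 - 27176) = -99*58/(-12701) = -5742*(-1/12701) = 5742/12701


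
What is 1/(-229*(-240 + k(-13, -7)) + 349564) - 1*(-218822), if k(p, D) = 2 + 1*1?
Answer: 88368420015/403837 ≈ 2.1882e+5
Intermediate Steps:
k(p, D) = 3 (k(p, D) = 2 + 1 = 3)
1/(-229*(-240 + k(-13, -7)) + 349564) - 1*(-218822) = 1/(-229*(-240 + 3) + 349564) - 1*(-218822) = 1/(-229*(-237) + 349564) + 218822 = 1/(54273 + 349564) + 218822 = 1/403837 + 218822 = 88368420015/403837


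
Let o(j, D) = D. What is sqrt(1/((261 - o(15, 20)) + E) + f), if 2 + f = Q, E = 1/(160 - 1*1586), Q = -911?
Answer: I*sqrt(11981105795015)/114555 ≈ 30.216*I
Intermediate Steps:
E = -1/1426 (E = 1/(160 - 1586) = 1/(-1426) = -1/1426 ≈ -0.00070126)
f = -913 (f = -2 - 911 = -913)
sqrt(1/((261 - o(15, 20)) + E) + f) = sqrt(1/((261 - 1*20) - 1/1426) - 913) = sqrt(1/((261 - 20) - 1/1426) - 913) = sqrt(1/(241 - 1/1426) - 913) = sqrt(1/(343665/1426) - 913) = sqrt(1426/343665 - 913) = sqrt(-313764719/343665) = I*sqrt(11981105795015)/114555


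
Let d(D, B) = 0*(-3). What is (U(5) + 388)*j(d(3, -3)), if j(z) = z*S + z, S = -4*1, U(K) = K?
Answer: 0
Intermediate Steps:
d(D, B) = 0
S = -4
j(z) = -3*z (j(z) = z*(-4) + z = -4*z + z = -3*z)
(U(5) + 388)*j(d(3, -3)) = (5 + 388)*(-3*0) = 393*0 = 0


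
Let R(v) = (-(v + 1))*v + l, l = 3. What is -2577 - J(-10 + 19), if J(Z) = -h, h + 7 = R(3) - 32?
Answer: -2625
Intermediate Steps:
R(v) = 3 + v*(-1 - v) (R(v) = (-(v + 1))*v + 3 = (-(1 + v))*v + 3 = (-1 - v)*v + 3 = v*(-1 - v) + 3 = 3 + v*(-1 - v))
h = -48 (h = -7 + ((3 - 1*3 - 1*3²) - 32) = -7 + ((3 - 3 - 1*9) - 32) = -7 + ((3 - 3 - 9) - 32) = -7 + (-9 - 32) = -7 - 41 = -48)
J(Z) = 48 (J(Z) = -1*(-48) = 48)
-2577 - J(-10 + 19) = -2577 - 1*48 = -2577 - 48 = -2625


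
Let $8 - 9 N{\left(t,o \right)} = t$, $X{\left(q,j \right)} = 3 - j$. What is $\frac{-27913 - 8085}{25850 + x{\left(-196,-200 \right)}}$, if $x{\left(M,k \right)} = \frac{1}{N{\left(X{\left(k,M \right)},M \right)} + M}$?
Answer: $- \frac{70376090}{50536741} \approx -1.3926$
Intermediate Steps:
$N{\left(t,o \right)} = \frac{8}{9} - \frac{t}{9}$
$x{\left(M,k \right)} = \frac{1}{\frac{5}{9} + \frac{10 M}{9}}$ ($x{\left(M,k \right)} = \frac{1}{\left(\frac{8}{9} - \frac{3 - M}{9}\right) + M} = \frac{1}{\left(\frac{8}{9} + \left(- \frac{1}{3} + \frac{M}{9}\right)\right) + M} = \frac{1}{\left(\frac{5}{9} + \frac{M}{9}\right) + M} = \frac{1}{\frac{5}{9} + \frac{10 M}{9}}$)
$\frac{-27913 - 8085}{25850 + x{\left(-196,-200 \right)}} = \frac{-27913 - 8085}{25850 + \frac{9}{5 \left(1 + 2 \left(-196\right)\right)}} = - \frac{35998}{25850 + \frac{9}{5 \left(1 - 392\right)}} = - \frac{35998}{25850 + \frac{9}{5 \left(-391\right)}} = - \frac{35998}{25850 + \frac{9}{5} \left(- \frac{1}{391}\right)} = - \frac{35998}{25850 - \frac{9}{1955}} = - \frac{35998}{\frac{50536741}{1955}} = \left(-35998\right) \frac{1955}{50536741} = - \frac{70376090}{50536741}$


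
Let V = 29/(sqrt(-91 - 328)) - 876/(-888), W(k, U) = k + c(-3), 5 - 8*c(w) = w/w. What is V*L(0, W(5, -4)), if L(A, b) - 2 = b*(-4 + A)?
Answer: -730/37 + 580*I*sqrt(419)/419 ≈ -19.73 + 28.335*I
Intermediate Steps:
c(w) = 1/2 (c(w) = 5/8 - w/(8*w) = 5/8 - 1/8*1 = 5/8 - 1/8 = 1/2)
W(k, U) = 1/2 + k (W(k, U) = k + 1/2 = 1/2 + k)
L(A, b) = 2 + b*(-4 + A)
V = 73/74 - 29*I*sqrt(419)/419 (V = 29/(sqrt(-419)) - 876*(-1/888) = 29/((I*sqrt(419))) + 73/74 = 29*(-I*sqrt(419)/419) + 73/74 = -29*I*sqrt(419)/419 + 73/74 = 73/74 - 29*I*sqrt(419)/419 ≈ 0.98649 - 1.4167*I)
V*L(0, W(5, -4)) = (73/74 - 29*I*sqrt(419)/419)*(2 - 4*(1/2 + 5) + 0*(1/2 + 5)) = (73/74 - 29*I*sqrt(419)/419)*(2 - 4*11/2 + 0*(11/2)) = (73/74 - 29*I*sqrt(419)/419)*(2 - 22 + 0) = (73/74 - 29*I*sqrt(419)/419)*(-20) = -730/37 + 580*I*sqrt(419)/419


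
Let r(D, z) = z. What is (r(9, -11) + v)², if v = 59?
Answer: 2304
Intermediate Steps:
(r(9, -11) + v)² = (-11 + 59)² = 48² = 2304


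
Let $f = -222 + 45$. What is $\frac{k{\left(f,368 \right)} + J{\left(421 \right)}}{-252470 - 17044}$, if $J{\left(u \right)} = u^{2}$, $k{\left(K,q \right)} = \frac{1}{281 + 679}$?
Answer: $- \frac{170151361}{258733440} \approx -0.65763$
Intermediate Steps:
$f = -177$
$k{\left(K,q \right)} = \frac{1}{960}$
$\frac{k{\left(f,368 \right)} + J{\left(421 \right)}}{-252470 - 17044} = \frac{\frac{1}{960} + 421^{2}}{-252470 - 17044} = \frac{\frac{1}{960} + 177241}{-269514} = \frac{170151361}{960} \left(- \frac{1}{269514}\right) = - \frac{170151361}{258733440}$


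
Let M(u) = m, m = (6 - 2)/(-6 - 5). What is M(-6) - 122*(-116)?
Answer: 155668/11 ≈ 14152.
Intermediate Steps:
m = -4/11 (m = 4/(-11) = 4*(-1/11) = -4/11 ≈ -0.36364)
M(u) = -4/11
M(-6) - 122*(-116) = -4/11 - 122*(-116) = -4/11 + 14152 = 155668/11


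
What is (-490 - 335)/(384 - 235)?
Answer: -825/149 ≈ -5.5369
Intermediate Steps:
(-490 - 335)/(384 - 235) = -825/149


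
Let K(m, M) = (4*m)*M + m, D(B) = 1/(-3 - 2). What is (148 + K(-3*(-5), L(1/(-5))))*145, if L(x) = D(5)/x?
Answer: 32335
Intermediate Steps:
D(B) = -1/5 (D(B) = 1/(-5) = -1/5)
L(x) = -1/(5*x)
K(m, M) = m + 4*M*m (K(m, M) = 4*M*m + m = m + 4*M*m)
(148 + K(-3*(-5), L(1/(-5))))*145 = (148 + (-3*(-5))*(1 + 4*(-1/(5*(1/(-5))))))*145 = (148 + 15*(1 + 4*(-1/(5*(1*(-1/5))))))*145 = (148 + 15*(1 + 4*(-1/(5*(-1/5)))))*145 = (148 + 15*(1 + 4*(-1/5*(-5))))*145 = (148 + 15*(1 + 4*1))*145 = (148 + 15*(1 + 4))*145 = (148 + 15*5)*145 = (148 + 75)*145 = 223*145 = 32335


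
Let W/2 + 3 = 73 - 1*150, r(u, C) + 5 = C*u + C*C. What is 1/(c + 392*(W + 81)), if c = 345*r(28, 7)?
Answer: 1/51832 ≈ 1.9293e-5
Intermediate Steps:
r(u, C) = -5 + C**2 + C*u (r(u, C) = -5 + (C*u + C*C) = -5 + (C*u + C**2) = -5 + (C**2 + C*u) = -5 + C**2 + C*u)
W = -160 (W = -6 + 2*(73 - 1*150) = -6 + 2*(73 - 150) = -6 + 2*(-77) = -6 - 154 = -160)
c = 82800 (c = 345*(-5 + 7**2 + 7*28) = 345*(-5 + 49 + 196) = 345*240 = 82800)
1/(c + 392*(W + 81)) = 1/(82800 + 392*(-160 + 81)) = 1/(82800 + 392*(-79)) = 1/(82800 - 30968) = 1/51832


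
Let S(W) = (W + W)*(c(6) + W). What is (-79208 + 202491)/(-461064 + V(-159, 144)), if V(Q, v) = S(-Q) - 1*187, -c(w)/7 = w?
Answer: -123283/424045 ≈ -0.29073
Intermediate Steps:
c(w) = -7*w
S(W) = 2*W*(-42 + W) (S(W) = (W + W)*(-7*6 + W) = (2*W)*(-42 + W) = 2*W*(-42 + W))
V(Q, v) = -187 - 2*Q*(-42 - Q) (V(Q, v) = 2*(-Q)*(-42 - Q) - 1*187 = -2*Q*(-42 - Q) - 187 = -187 - 2*Q*(-42 - Q))
(-79208 + 202491)/(-461064 + V(-159, 144)) = (-79208 + 202491)/(-461064 + (-187 + 2*(-159)*(42 - 159))) = 123283/(-461064 + (-187 + 2*(-159)*(-117))) = 123283/(-461064 + (-187 + 37206)) = 123283/(-461064 + 37019) = 123283/(-424045) = 123283*(-1/424045) = -123283/424045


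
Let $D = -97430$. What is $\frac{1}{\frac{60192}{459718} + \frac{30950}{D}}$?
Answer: $- \frac{2239516237}{418188277} \approx -5.3553$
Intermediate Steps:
$\frac{1}{\frac{60192}{459718} + \frac{30950}{D}} = \frac{1}{\frac{60192}{459718} + \frac{30950}{-97430}} = \frac{1}{60192 \cdot \frac{1}{459718} + 30950 \left(- \frac{1}{97430}\right)} = \frac{1}{\frac{30096}{229859} - \frac{3095}{9743}} = \frac{1}{- \frac{418188277}{2239516237}} = - \frac{2239516237}{418188277}$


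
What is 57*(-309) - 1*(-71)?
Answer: -17542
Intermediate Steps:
57*(-309) - 1*(-71) = -17613 + 71 = -17542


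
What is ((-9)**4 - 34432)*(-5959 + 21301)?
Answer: -427596882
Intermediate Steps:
((-9)**4 - 34432)*(-5959 + 21301) = (6561 - 34432)*15342 = -27871*15342 = -427596882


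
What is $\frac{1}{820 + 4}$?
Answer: $\frac{1}{824} \approx 0.0012136$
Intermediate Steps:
$\frac{1}{820 + 4} = \frac{1}{824}$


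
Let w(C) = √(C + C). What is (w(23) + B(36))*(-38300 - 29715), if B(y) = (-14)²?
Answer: -13330940 - 68015*√46 ≈ -1.3792e+7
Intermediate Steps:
w(C) = √2*√C (w(C) = √(2*C) = √2*√C)
B(y) = 196
(w(23) + B(36))*(-38300 - 29715) = (√2*√23 + 196)*(-38300 - 29715) = (√46 + 196)*(-68015) = (196 + √46)*(-68015) = -13330940 - 68015*√46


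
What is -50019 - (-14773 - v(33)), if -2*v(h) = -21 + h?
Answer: -35252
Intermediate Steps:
v(h) = 21/2 - h/2 (v(h) = -(-21 + h)/2 = 21/2 - h/2)
-50019 - (-14773 - v(33)) = -50019 - (-14773 - (21/2 - 1/2*33)) = -50019 - (-14773 - (21/2 - 33/2)) = -50019 - (-14773 - 1*(-6)) = -50019 - (-14773 + 6) = -50019 - 1*(-14767) = -50019 + 14767 = -35252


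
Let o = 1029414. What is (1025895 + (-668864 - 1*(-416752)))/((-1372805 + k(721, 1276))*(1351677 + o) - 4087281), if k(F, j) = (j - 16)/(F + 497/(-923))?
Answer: -172553609/728936502385038 ≈ -2.3672e-7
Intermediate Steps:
k(F, j) = (-16 + j)/(-7/13 + F) (k(F, j) = (-16 + j)/(F + 497*(-1/923)) = (-16 + j)/(F - 7/13) = (-16 + j)/(-7/13 + F))
(1025895 + (-668864 - 1*(-416752)))/((-1372805 + k(721, 1276))*(1351677 + o) - 4087281) = (1025895 + (-668864 - 1*(-416752)))/((-1372805 + 13*(-16 + 1276)/(-7 + 13*721))*(1351677 + 1029414) - 4087281) = (1025895 + (-668864 + 416752))/((-1372805 + 13*1260/(-7 + 9373))*2381091 - 4087281) = (1025895 - 252112)/((-1372805 + 13*1260/9366)*2381091 - 4087281) = 773783/((-1372805 + 13*(1/9366)*1260)*2381091 - 4087281) = 773783/((-1372805 + 390/223)*2381091 - 4087281) = 773783/(-306135125/223*2381091 - 4087281) = 773783/(-728935590921375/223 - 4087281) = 773783/(-728936502385038/223) = 773783*(-223/728936502385038) = -172553609/728936502385038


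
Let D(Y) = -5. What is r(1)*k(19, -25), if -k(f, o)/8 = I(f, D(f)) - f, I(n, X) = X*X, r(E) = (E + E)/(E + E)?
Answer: -48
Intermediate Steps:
r(E) = 1 (r(E) = (2*E)/((2*E)) = (2*E)*(1/(2*E)) = 1)
I(n, X) = X²
k(f, o) = -200 + 8*f (k(f, o) = -8*((-5)² - f) = -8*(25 - f) = -200 + 8*f)
r(1)*k(19, -25) = 1*(-200 + 8*19) = 1*(-200 + 152) = 1*(-48) = -48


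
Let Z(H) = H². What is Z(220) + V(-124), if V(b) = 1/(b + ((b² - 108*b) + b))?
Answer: 1380368001/28520 ≈ 48400.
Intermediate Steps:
V(b) = 1/(b² - 106*b) (V(b) = 1/(b + (b² - 107*b)) = 1/(b² - 106*b))
Z(220) + V(-124) = 220² + 1/((-124)*(-106 - 124)) = 48400 - 1/124/(-230) = 48400 - 1/124*(-1/230) = 48400 + 1/28520 = 1380368001/28520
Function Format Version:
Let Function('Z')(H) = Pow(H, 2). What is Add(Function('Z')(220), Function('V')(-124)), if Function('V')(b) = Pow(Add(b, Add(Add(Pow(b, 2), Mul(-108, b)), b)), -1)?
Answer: Rational(1380368001, 28520) ≈ 48400.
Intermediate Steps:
Function('V')(b) = Pow(Add(Pow(b, 2), Mul(-106, b)), -1) (Function('V')(b) = Pow(Add(b, Add(Pow(b, 2), Mul(-107, b))), -1) = Pow(Add(Pow(b, 2), Mul(-106, b)), -1))
Add(Function('Z')(220), Function('V')(-124)) = Add(Pow(220, 2), Mul(Pow(-124, -1), Pow(Add(-106, -124), -1))) = Add(48400, Mul(Rational(-1, 124), Pow(-230, -1))) = Add(48400, Mul(Rational(-1, 124), Rational(-1, 230))) = Add(48400, Rational(1, 28520)) = Rational(1380368001, 28520)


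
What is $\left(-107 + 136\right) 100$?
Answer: $2900$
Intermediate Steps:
$\left(-107 + 136\right) 100 = 29 \cdot 100 = 2900$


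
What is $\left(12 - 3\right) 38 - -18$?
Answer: $360$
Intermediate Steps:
$\left(12 - 3\right) 38 - -18 = 9 \cdot 38 + 18 = 342 + 18 = 360$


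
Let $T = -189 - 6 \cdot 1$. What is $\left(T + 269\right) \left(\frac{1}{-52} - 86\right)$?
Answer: $- \frac{165501}{26} \approx -6365.4$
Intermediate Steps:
$T = -195$ ($T = -189 - 6 = -195$)
$\left(T + 269\right) \left(\frac{1}{-52} - 86\right) = \left(-195 + 269\right) \left(\frac{1}{-52} - 86\right) = 74 \left(- \frac{1}{52} - 86\right) = 74 \left(- \frac{4473}{52}\right) = - \frac{165501}{26}$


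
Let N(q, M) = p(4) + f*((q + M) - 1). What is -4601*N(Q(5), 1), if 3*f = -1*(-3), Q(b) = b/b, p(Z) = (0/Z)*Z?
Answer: -4601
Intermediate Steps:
p(Z) = 0 (p(Z) = 0*Z = 0)
Q(b) = 1
f = 1 (f = (-1*(-3))/3 = (⅓)*3 = 1)
N(q, M) = -1 + M + q (N(q, M) = 0 + 1*((q + M) - 1) = 0 + 1*((M + q) - 1) = 0 + 1*(-1 + M + q) = 0 + (-1 + M + q) = -1 + M + q)
-4601*N(Q(5), 1) = -4601*(-1 + 1 + 1) = -4601*1 = -4601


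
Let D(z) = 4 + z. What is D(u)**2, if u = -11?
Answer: 49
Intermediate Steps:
D(u)**2 = (4 - 11)**2 = (-7)**2 = 49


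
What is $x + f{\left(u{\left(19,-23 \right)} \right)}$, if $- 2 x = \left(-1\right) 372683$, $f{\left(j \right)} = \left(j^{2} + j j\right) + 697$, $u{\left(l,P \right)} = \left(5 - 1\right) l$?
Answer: $\frac{397181}{2} \approx 1.9859 \cdot 10^{5}$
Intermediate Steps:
$u{\left(l,P \right)} = 4 l$
$f{\left(j \right)} = 697 + 2 j^{2}$ ($f{\left(j \right)} = \left(j^{2} + j^{2}\right) + 697 = 2 j^{2} + 697 = 697 + 2 j^{2}$)
$x = \frac{372683}{2}$ ($x = - \frac{\left(-1\right) 372683}{2} = \left(- \frac{1}{2}\right) \left(-372683\right) = \frac{372683}{2} \approx 1.8634 \cdot 10^{5}$)
$x + f{\left(u{\left(19,-23 \right)} \right)} = \frac{372683}{2} + \left(697 + 2 \left(4 \cdot 19\right)^{2}\right) = \frac{372683}{2} + \left(697 + 2 \cdot 76^{2}\right) = \frac{372683}{2} + \left(697 + 2 \cdot 5776\right) = \frac{372683}{2} + \left(697 + 11552\right) = \frac{372683}{2} + 12249 = \frac{397181}{2}$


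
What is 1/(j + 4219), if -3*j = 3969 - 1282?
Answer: 3/9970 ≈ 0.00030090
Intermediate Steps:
j = -2687/3 (j = -(3969 - 1282)/3 = -⅓*2687 = -2687/3 ≈ -895.67)
1/(j + 4219) = 1/(-2687/3 + 4219) = 1/(9970/3) = 3/9970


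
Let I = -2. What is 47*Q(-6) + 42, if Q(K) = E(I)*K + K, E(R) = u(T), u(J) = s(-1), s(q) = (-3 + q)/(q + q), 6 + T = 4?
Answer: -804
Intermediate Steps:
T = -2 (T = -6 + 4 = -2)
s(q) = (-3 + q)/(2*q) (s(q) = (-3 + q)/((2*q)) = (-3 + q)*(1/(2*q)) = (-3 + q)/(2*q))
u(J) = 2 (u(J) = (½)*(-3 - 1)/(-1) = (½)*(-1)*(-4) = 2)
E(R) = 2
Q(K) = 3*K (Q(K) = 2*K + K = 3*K)
47*Q(-6) + 42 = 47*(3*(-6)) + 42 = 47*(-18) + 42 = -846 + 42 = -804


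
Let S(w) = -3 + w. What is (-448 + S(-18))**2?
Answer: 219961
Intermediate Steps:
(-448 + S(-18))**2 = (-448 + (-3 - 18))**2 = (-448 - 21)**2 = (-469)**2 = 219961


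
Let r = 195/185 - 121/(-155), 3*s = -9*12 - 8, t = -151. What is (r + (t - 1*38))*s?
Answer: 124513588/17205 ≈ 7237.1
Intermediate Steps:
s = -116/3 (s = (-9*12 - 8)/3 = (-108 - 8)/3 = (1/3)*(-116) = -116/3 ≈ -38.667)
r = 10522/5735 (r = 195*(1/185) - 121*(-1/155) = 39/37 + 121/155 = 10522/5735 ≈ 1.8347)
(r + (t - 1*38))*s = (10522/5735 + (-151 - 1*38))*(-116/3) = (10522/5735 + (-151 - 38))*(-116/3) = (10522/5735 - 189)*(-116/3) = -1073393/5735*(-116/3) = 124513588/17205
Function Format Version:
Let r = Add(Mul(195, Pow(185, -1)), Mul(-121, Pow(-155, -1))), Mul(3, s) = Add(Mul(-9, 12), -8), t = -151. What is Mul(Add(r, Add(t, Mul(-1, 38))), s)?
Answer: Rational(124513588, 17205) ≈ 7237.1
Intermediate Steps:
s = Rational(-116, 3) (s = Mul(Rational(1, 3), Add(Mul(-9, 12), -8)) = Mul(Rational(1, 3), Add(-108, -8)) = Mul(Rational(1, 3), -116) = Rational(-116, 3) ≈ -38.667)
r = Rational(10522, 5735) (r = Add(Mul(195, Rational(1, 185)), Mul(-121, Rational(-1, 155))) = Add(Rational(39, 37), Rational(121, 155)) = Rational(10522, 5735) ≈ 1.8347)
Mul(Add(r, Add(t, Mul(-1, 38))), s) = Mul(Add(Rational(10522, 5735), Add(-151, Mul(-1, 38))), Rational(-116, 3)) = Mul(Add(Rational(10522, 5735), Add(-151, -38)), Rational(-116, 3)) = Mul(Add(Rational(10522, 5735), -189), Rational(-116, 3)) = Mul(Rational(-1073393, 5735), Rational(-116, 3)) = Rational(124513588, 17205)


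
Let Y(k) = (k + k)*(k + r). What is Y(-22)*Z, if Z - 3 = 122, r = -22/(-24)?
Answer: 347875/3 ≈ 1.1596e+5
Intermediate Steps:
r = 11/12 (r = -22*(-1/24) = 11/12 ≈ 0.91667)
Z = 125 (Z = 3 + 122 = 125)
Y(k) = 2*k*(11/12 + k) (Y(k) = (k + k)*(k + 11/12) = (2*k)*(11/12 + k) = 2*k*(11/12 + k))
Y(-22)*Z = ((⅙)*(-22)*(11 + 12*(-22)))*125 = ((⅙)*(-22)*(11 - 264))*125 = ((⅙)*(-22)*(-253))*125 = (2783/3)*125 = 347875/3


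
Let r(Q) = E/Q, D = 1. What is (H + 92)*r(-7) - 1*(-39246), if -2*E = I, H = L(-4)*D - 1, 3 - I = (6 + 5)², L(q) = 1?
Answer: 269294/7 ≈ 38471.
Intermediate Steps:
I = -118 (I = 3 - (6 + 5)² = 3 - 1*11² = 3 - 1*121 = 3 - 121 = -118)
H = 0 (H = 1*1 - 1 = 1 - 1 = 0)
E = 59 (E = -½*(-118) = 59)
r(Q) = 59/Q
(H + 92)*r(-7) - 1*(-39246) = (0 + 92)*(59/(-7)) - 1*(-39246) = 92*(59*(-⅐)) + 39246 = 92*(-59/7) + 39246 = -5428/7 + 39246 = 269294/7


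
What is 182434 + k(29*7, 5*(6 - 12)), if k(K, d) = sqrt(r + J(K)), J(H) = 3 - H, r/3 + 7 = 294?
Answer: 182434 + sqrt(661) ≈ 1.8246e+5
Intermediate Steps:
r = 861 (r = -21 + 3*294 = -21 + 882 = 861)
k(K, d) = sqrt(864 - K) (k(K, d) = sqrt(861 + (3 - K)) = sqrt(864 - K))
182434 + k(29*7, 5*(6 - 12)) = 182434 + sqrt(864 - 29*7) = 182434 + sqrt(864 - 1*203) = 182434 + sqrt(864 - 203) = 182434 + sqrt(661)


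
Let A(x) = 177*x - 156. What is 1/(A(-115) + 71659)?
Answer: 1/51148 ≈ 1.9551e-5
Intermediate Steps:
A(x) = -156 + 177*x
1/(A(-115) + 71659) = 1/((-156 + 177*(-115)) + 71659) = 1/((-156 - 20355) + 71659) = 1/(-20511 + 71659) = 1/51148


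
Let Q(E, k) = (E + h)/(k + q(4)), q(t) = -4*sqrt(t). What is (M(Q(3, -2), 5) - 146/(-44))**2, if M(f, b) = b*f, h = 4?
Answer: 4/121 ≈ 0.033058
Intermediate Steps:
Q(E, k) = (4 + E)/(-8 + k) (Q(E, k) = (E + 4)/(k - 4*sqrt(4)) = (4 + E)/(k - 4*2) = (4 + E)/(k - 8) = (4 + E)/(-8 + k))
(M(Q(3, -2), 5) - 146/(-44))**2 = (5*((4 + 3)/(-8 - 2)) - 146/(-44))**2 = (5*(7/(-10)) - 146*(-1/44))**2 = (5*(-1/10*7) + 73/22)**2 = (5*(-7/10) + 73/22)**2 = (-7/2 + 73/22)**2 = (-2/11)**2 = 4/121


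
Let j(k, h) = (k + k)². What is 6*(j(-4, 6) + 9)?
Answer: 438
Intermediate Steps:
j(k, h) = 4*k² (j(k, h) = (2*k)² = 4*k²)
6*(j(-4, 6) + 9) = 6*(4*(-4)² + 9) = 6*(4*16 + 9) = 6*(64 + 9) = 6*73 = 438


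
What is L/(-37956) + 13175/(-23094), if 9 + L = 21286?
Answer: -165240223/146092644 ≈ -1.1311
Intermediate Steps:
L = 21277 (L = -9 + 21286 = 21277)
L/(-37956) + 13175/(-23094) = 21277/(-37956) + 13175/(-23094) = 21277*(-1/37956) + 13175*(-1/23094) = -21277/37956 - 13175/23094 = -165240223/146092644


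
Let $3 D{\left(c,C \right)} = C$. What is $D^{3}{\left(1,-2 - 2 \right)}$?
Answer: $- \frac{64}{27} \approx -2.3704$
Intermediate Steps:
$D{\left(c,C \right)} = \frac{C}{3}$
$D^{3}{\left(1,-2 - 2 \right)} = \left(\frac{-2 - 2}{3}\right)^{3} = \left(\frac{1}{3} \left(-4\right)\right)^{3} = \left(- \frac{4}{3}\right)^{3} = - \frac{64}{27}$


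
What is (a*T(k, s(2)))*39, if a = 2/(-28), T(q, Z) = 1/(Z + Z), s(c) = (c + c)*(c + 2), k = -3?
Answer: -39/448 ≈ -0.087054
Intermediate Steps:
s(c) = 2*c*(2 + c) (s(c) = (2*c)*(2 + c) = 2*c*(2 + c))
T(q, Z) = 1/(2*Z)
a = -1/14 (a = 2*(-1/28) = -1/14 ≈ -0.071429)
(a*T(k, s(2)))*39 = -1/(28*(2*2*(2 + 2)))*39 = -1/(28*(2*2*4))*39 = -1/(28*16)*39 = -1/14*1/32*39 = -1/448*39 = -39/448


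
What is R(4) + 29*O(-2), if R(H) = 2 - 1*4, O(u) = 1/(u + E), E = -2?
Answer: -37/4 ≈ -9.2500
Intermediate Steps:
O(u) = 1/(-2 + u) (O(u) = 1/(u - 2) = 1/(-2 + u))
R(H) = -2 (R(H) = 2 - 4 = -2)
R(4) + 29*O(-2) = -2 + 29/(-2 - 2) = -2 + 29/(-4) = -2 + 29*(-1/4) = -2 - 29/4 = -37/4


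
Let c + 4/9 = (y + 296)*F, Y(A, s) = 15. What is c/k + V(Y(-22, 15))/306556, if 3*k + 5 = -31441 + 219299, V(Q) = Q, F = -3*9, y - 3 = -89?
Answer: -822964501/9092757516 ≈ -0.090508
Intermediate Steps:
y = -86 (y = 3 - 89 = -86)
F = -27
c = -51034/9 (c = -4/9 + (-86 + 296)*(-27) = -4/9 + 210*(-27) = -4/9 - 5670 = -51034/9 ≈ -5670.4)
k = 187853/3 (k = -5/3 + (-31441 + 219299)/3 = -5/3 + (⅓)*187858 = -5/3 + 187858/3 = 187853/3 ≈ 62618.)
c/k + V(Y(-22, 15))/306556 = -51034/(9*187853/3) + 15/306556 = -51034/9*3/187853 + 15*(1/306556) = -2686/29661 + 15/306556 = -822964501/9092757516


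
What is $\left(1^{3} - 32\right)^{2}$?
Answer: $961$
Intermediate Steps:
$\left(1^{3} - 32\right)^{2} = \left(1 - 32\right)^{2} = \left(-31\right)^{2} = 961$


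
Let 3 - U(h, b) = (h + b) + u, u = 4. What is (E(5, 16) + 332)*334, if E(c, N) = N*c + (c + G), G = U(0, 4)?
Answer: 137608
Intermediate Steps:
U(h, b) = -1 - b - h (U(h, b) = 3 - ((h + b) + 4) = 3 - ((b + h) + 4) = 3 - (4 + b + h) = 3 + (-4 - b - h) = -1 - b - h)
G = -5 (G = -1 - 1*4 - 1*0 = -1 - 4 + 0 = -5)
E(c, N) = -5 + c + N*c (E(c, N) = N*c + (c - 5) = N*c + (-5 + c) = -5 + c + N*c)
(E(5, 16) + 332)*334 = ((-5 + 5 + 16*5) + 332)*334 = ((-5 + 5 + 80) + 332)*334 = (80 + 332)*334 = 412*334 = 137608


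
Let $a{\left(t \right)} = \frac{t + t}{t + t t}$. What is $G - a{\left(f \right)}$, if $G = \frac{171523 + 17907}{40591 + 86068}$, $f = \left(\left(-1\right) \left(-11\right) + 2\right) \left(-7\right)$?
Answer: $\frac{8651009}{5699655} \approx 1.5178$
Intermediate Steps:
$f = -91$ ($f = \left(11 + 2\right) \left(-7\right) = 13 \left(-7\right) = -91$)
$a{\left(t \right)} = \frac{2 t}{t + t^{2}}$
$G = \frac{189430}{126659} \approx 1.4956$
$G - a{\left(f \right)} = \frac{189430}{126659} - \frac{2}{1 - 91} = \frac{189430}{126659} - \frac{2}{-90} = \frac{189430}{126659} - 2 \left(- \frac{1}{90}\right) = \frac{189430}{126659} - - \frac{1}{45} = \frac{189430}{126659} + \frac{1}{45} = \frac{8651009}{5699655}$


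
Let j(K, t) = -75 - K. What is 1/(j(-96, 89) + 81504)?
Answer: 1/81525 ≈ 1.2266e-5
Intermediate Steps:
1/(j(-96, 89) + 81504) = 1/((-75 - 1*(-96)) + 81504) = 1/((-75 + 96) + 81504) = 1/(21 + 81504) = 1/81525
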